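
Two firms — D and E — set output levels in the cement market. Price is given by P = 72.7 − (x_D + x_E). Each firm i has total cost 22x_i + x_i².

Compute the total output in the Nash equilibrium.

Firm D's profit: π = x_D(72.7 − (x_D + x_E)) − 22x_D − x_D².
∂π/∂x_D = 50.7 − 4x_D − x_E = 0, so x_D = 12.675 − 0.25x_E.
By symmetry x_E = x_D; substituting into the reaction function, 1.25x_D = 12.675 and x_D = 10.14.
Total output: 10.14 + 10.14 = 20.28.

20.28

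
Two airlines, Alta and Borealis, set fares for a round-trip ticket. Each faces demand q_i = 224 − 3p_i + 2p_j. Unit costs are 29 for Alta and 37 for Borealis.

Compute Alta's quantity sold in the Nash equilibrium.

Alta's profit: π = (p_{Alta} − 29)(224 − 3p_{Alta} + 2p_{Borealis}).
∂π/∂p_{Alta} = 311 − 6p_{Alta} + 2p_{Borealis} = 0 ⇒ p_{Alta} = 311/6 + (1/3)p_{Borealis}.
Similarly p_{Borealis} = 335/6 + (1/3)p_{Alta}.
Plugging p_{Borealis} into Alta's best response: p_{Alta} = 311/6 + (1/3)(335/6 + (1/3)p_{Alta}) ⇒ (8/9)p_{Alta} = 634/9, so p_{Alta} = 79.25.
Then p_{Borealis} = 335/6 + (1/3)·79.25 = 82.25.
q_{Alta} = 224 − 3·79.25 + 2·82.25 = 150.75.

150.75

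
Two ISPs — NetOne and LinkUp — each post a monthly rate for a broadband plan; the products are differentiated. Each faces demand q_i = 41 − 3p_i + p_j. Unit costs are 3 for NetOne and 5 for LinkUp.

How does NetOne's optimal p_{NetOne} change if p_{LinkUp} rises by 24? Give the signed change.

NetOne's profit: π = (p_{NetOne} − 3)(41 − 3p_{NetOne} + p_{LinkUp}).
∂π/∂p_{NetOne} = 50 − 6p_{NetOne} + p_{LinkUp} = 0 ⇒ p_{NetOne} = 25/3 + (1/6)p_{LinkUp}.
The reaction-function slope is 1/6, so a 24-unit rise in p_{LinkUp} moves p_{NetOne} by 1/6 × 24 = 4. NetOne's best response rises — the actions are strategic complements.

4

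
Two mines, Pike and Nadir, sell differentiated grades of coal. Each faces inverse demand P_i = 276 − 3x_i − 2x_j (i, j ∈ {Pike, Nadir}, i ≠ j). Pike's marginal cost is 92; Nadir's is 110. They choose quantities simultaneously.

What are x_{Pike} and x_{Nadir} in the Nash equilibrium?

Mine Pike's profit: π = x_{Pike}(276 − 3x_{Pike} − 2x_{Nadir}) − 92x_{Pike}.
∂π/∂x_{Pike} = 184 − 6x_{Pike} − 2x_{Nadir} = 0 ⇒ x_{Pike} = 92/3 − (1/3)x_{Nadir}.
Similarly x_{Nadir} = 83/3 − (1/3)x_{Pike}.
Substituting the second reaction function into the first: x_{Pike} = 92/3 − (1/3)(83/3 − (1/3)x_{Pike}), which gives (8/9)x_{Pike} = 193/9 ⇒ x_{Pike} = 24.125.
Then x_{Nadir} = 83/3 − (1/3)·24.125 = 19.625.

24.125, 19.625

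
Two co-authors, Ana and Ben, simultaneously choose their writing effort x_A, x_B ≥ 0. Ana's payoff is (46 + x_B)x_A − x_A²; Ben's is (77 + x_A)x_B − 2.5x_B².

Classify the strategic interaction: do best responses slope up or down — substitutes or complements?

Expanding Ana's payoff: 46x_A + x_Bx_A − x_A².
∂π/∂x_A = 46 + x_B − 2x_A = 0, so x_A = 23 + 0.5x_B.
The best-response slope dx_A/dx_B = 0.5 > 0: the reaction function is upward-sloping, so the choices are strategic complements.

strategic complements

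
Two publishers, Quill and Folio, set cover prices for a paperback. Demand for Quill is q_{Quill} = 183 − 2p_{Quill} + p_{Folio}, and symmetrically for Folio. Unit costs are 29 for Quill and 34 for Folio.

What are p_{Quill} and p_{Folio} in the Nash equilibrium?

81, 83

Quill's profit: π = (p_{Quill} − 29)(183 − 2p_{Quill} + p_{Folio}).
∂π/∂p_{Quill} = 241 − 4p_{Quill} + p_{Folio} = 0 ⇒ p_{Quill} = 60.25 + 0.25p_{Folio}.
Similarly p_{Folio} = 62.75 + 0.25p_{Quill}.
Solving the two reaction functions simultaneously: (1 − (0.25)(0.25))p_{Quill} = 60.25 + 0.25·62.75, so 0.9375p_{Quill} = 75.9375 and p_{Quill} = 81.
Then p_{Folio} = 62.75 + 0.25·81 = 83.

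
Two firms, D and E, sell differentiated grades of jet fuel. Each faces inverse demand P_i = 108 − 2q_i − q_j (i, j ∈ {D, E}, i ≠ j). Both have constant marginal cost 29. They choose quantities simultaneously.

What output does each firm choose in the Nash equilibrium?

15.8

Firm D's profit: π = q_D(108 − 2q_D − q_E) − 29q_D.
∂π/∂q_D = 79 − 4q_D − q_E = 0 ⇒ q_D = 19.75 − 0.25q_E.
Setting q_D = q_E in the reaction function: q_D = 19.75 − 0.25q_D, so q_D = 19.75 / 1.25 = 15.8.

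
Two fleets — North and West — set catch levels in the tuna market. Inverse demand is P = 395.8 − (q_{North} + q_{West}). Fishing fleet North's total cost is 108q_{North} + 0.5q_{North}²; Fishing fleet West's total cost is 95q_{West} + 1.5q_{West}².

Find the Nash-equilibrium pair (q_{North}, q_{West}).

81.3, 43.9

Fishing fleet North's profit: π = q_{North}(395.8 − (q_{North} + q_{West})) − 108q_{North} − 0.5q_{North}².
∂π/∂q_{North} = 287.8 − 3q_{North} − q_{West} = 0, so q_{North} = 1439/15 − (1/3)q_{West}.
For West: ∂π/∂q_{West} = 300.8 − 5q_{West} − q_{North} = 0 ⇒ q_{West} = 60.16 − 0.2q_{North}.
Plugging q_{West} into North's best response: q_{North} = 1439/15 − (1/3)(60.16 − 0.2q_{North}) ⇒ (14/15)q_{North} = 75.88, so q_{North} = 81.3.
Then q_{West} = 60.16 − 0.2·81.3 = 43.9.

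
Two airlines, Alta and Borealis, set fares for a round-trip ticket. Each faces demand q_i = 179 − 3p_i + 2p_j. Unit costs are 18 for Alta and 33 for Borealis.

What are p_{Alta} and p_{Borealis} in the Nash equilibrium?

61.0625, 66.6875

Alta's profit: π = (p_{Alta} − 18)(179 − 3p_{Alta} + 2p_{Borealis}).
∂π/∂p_{Alta} = 233 − 6p_{Alta} + 2p_{Borealis} = 0 ⇒ p_{Alta} = 233/6 + (1/3)p_{Borealis}.
Similarly p_{Borealis} = 139/3 + (1/3)p_{Alta}.
Plugging p_{Borealis} into Alta's best response: p_{Alta} = 233/6 + (1/3)(139/3 + (1/3)p_{Alta}) ⇒ (8/9)p_{Alta} = 977/18, so p_{Alta} = 61.0625.
Then p_{Borealis} = 139/3 + (1/3)·61.0625 = 66.6875.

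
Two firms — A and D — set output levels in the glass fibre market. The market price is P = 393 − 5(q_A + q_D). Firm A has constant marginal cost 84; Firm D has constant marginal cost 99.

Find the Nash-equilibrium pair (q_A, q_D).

Firm A's profit: π = q_A(393 − 5(q_A + q_D)) − 84q_A.
∂π/∂q_A = 309 − 10q_A − 5q_D = 0, so q_A = 30.9 − 0.5q_D.
By the same steps for D: q_D = 29.4 − 0.5q_A.
Plugging q_D into A's best response: q_A = 30.9 − 0.5(29.4 − 0.5q_A) ⇒ 0.75q_A = 16.2, so q_A = 21.6.
Then q_D = 29.4 − 0.5·21.6 = 18.6.

21.6, 18.6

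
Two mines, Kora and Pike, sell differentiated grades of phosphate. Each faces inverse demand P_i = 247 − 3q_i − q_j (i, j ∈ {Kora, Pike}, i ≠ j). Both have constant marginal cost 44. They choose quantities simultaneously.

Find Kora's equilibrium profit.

Mine Kora's profit: π = q_{Kora}(247 − 3q_{Kora} − q_{Pike}) − 44q_{Kora}.
∂π/∂q_{Kora} = 203 − 6q_{Kora} − q_{Pike} = 0 ⇒ q_{Kora} = 203/6 − (1/6)q_{Pike}.
By symmetry q_{Pike} = q_{Kora}; substituting into the reaction function, (7/6)q_{Kora} = 203/6 and q_{Kora} = 29.
P_{Kora} = 247 − 3·29 − 29 = 131.
Profit = (131 − 44)·29 = 2523.

2523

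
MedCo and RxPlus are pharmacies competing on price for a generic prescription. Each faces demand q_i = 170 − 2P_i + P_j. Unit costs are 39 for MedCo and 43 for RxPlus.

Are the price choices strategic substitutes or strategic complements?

strategic complements

MedCo's profit: π = (P_{MedCo} − 39)(170 − 2P_{MedCo} + P_{RxPlus}).
∂π/∂P_{MedCo} = 248 − 4P_{MedCo} + P_{RxPlus} = 0 ⇒ P_{MedCo} = 62 + 0.25P_{RxPlus}.
The best-response slope dP_{MedCo}/dP_{RxPlus} = 0.25 > 0: the reaction function is upward-sloping, so the choices are strategic complements.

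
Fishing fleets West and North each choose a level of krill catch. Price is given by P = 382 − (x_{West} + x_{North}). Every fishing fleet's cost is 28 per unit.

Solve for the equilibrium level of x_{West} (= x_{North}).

118

Fishing fleet West's profit: π = x_{West}(382 − (x_{West} + x_{North})) − 28x_{West}.
∂π/∂x_{West} = 354 − 2x_{West} − x_{North} = 0, so x_{West} = 177 − 0.5x_{North}.
The game is symmetric, so in equilibrium x_{North} = x_{West}: the reaction function gives 1.5x_{West} = 177, hence x_{West} = 118.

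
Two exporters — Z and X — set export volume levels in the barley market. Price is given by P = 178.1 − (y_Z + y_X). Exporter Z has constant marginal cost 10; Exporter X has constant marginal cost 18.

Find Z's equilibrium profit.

Exporter Z's profit: π = y_Z(178.1 − (y_Z + y_X)) − 10y_Z.
∂π/∂y_Z = 168.1 − 2y_Z − y_X = 0, so y_Z = 84.05 − 0.5y_X.
By the same steps for X: y_X = 80.05 − 0.5y_Z.
Solving the two reaction functions simultaneously: (1 − (−0.5)(−0.5))y_Z = 84.05 − 0.5·80.05, so 0.75y_Z = 44.025 and y_Z = 58.7.
Then y_X = 80.05 − 0.5·58.7 = 50.7.
Price P = 178.1 − 109.4 = 68.7.
Z's profit: (68.7 − 10)·58.7 = 3445.69.

3445.69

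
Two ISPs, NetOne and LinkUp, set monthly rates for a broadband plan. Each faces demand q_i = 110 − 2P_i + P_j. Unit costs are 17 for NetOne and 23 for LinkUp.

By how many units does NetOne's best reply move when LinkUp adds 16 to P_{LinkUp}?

NetOne's profit: π = (P_{NetOne} − 17)(110 − 2P_{NetOne} + P_{LinkUp}).
∂π/∂P_{NetOne} = 144 − 4P_{NetOne} + P_{LinkUp} = 0 ⇒ P_{NetOne} = 36 + 0.25P_{LinkUp}.
The reaction-function slope is 0.25, so a 16-unit rise in P_{LinkUp} moves P_{NetOne} by 0.25 × 16 = 4. NetOne's best response rises — the actions are strategic complements.

4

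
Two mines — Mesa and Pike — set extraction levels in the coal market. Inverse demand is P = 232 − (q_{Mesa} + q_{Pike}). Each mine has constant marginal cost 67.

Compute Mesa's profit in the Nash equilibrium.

Mine Mesa's profit: π = q_{Mesa}(232 − (q_{Mesa} + q_{Pike})) − 67q_{Mesa}.
∂π/∂q_{Mesa} = 165 − 2q_{Mesa} − q_{Pike} = 0, so q_{Mesa} = 82.5 − 0.5q_{Pike}.
Setting q_{Mesa} = q_{Pike} in the reaction function: q_{Mesa} = 82.5 − 0.5q_{Mesa}, so q_{Mesa} = 82.5 / 1.5 = 55.
Price P = 232 − 110 = 122.
Mesa's profit: (122 − 67)·55 = 3025.

3025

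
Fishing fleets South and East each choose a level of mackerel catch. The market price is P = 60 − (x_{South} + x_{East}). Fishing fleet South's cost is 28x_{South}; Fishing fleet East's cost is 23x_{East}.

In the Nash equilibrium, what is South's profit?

Fishing fleet South's profit: π = x_{South}(60 − (x_{South} + x_{East})) − 28x_{South}.
∂π/∂x_{South} = 32 − 2x_{South} − x_{East} = 0, so x_{South} = 16 − 0.5x_{East}.
By the same steps for East: x_{East} = 18.5 − 0.5x_{South}.
Substituting the second reaction function into the first: x_{South} = 16 − 0.5(18.5 − 0.5x_{South}), which gives 0.75x_{South} = 6.75 ⇒ x_{South} = 9.
Then x_{East} = 18.5 − 0.5·9 = 14.
Price P = 60 − 23 = 37.
South's profit: (37 − 28)·9 = 81.

81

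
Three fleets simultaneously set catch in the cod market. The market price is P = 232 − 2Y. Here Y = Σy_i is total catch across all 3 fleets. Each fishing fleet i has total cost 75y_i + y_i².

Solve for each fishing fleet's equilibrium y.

15.7

A representative fishing fleet's profit is π_i = y_i(232 − 2Y) − 75y_i − y_i², with Y = y_i + Σ_{j≠i} y_j.
First-order condition: 157 − 6y_i − 2Σ_{j≠i} y_j = 0.
In a symmetric equilibrium every fishing fleet chooses the same y, so Σ_{j≠i} y_j = 2y. The condition becomes 157 − 10y = 0, giving y = 157/10 = 15.7.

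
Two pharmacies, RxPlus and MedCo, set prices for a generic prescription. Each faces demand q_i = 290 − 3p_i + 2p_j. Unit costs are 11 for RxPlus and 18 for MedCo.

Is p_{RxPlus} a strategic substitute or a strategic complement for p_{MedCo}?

RxPlus's profit: π = (p_{RxPlus} − 11)(290 − 3p_{RxPlus} + 2p_{MedCo}).
∂π/∂p_{RxPlus} = 323 − 6p_{RxPlus} + 2p_{MedCo} = 0 ⇒ p_{RxPlus} = 323/6 + (1/3)p_{MedCo}.
The best-response slope dp_{RxPlus}/dp_{MedCo} = 1/3 > 0: the reaction function is upward-sloping, so the choices are strategic complements.

strategic complements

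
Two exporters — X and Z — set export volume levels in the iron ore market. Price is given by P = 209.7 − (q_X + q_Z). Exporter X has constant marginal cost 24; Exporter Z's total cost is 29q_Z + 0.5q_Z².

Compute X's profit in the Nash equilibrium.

5667.0784

Exporter X's profit: π = q_X(209.7 − (q_X + q_Z)) − 24q_X.
∂π/∂q_X = 185.7 − 2q_X − q_Z = 0, so q_X = 92.85 − 0.5q_Z.
For Z: ∂π/∂q_Z = 180.7 − 3q_Z − q_X = 0 ⇒ q_Z = 1807/30 − (1/3)q_X.
Solving the two reaction functions simultaneously: (1 − (−0.5)(−1/3))q_X = 92.85 − 0.5·(1807/30), so (5/6)q_X = 941/15 and q_X = 75.28.
Then q_Z = 1807/30 − (1/3)·75.28 = 35.14.
Price P = 209.7 − 110.42 = 99.28.
X's profit: (99.28 − 24)·75.28 = 5667.0784.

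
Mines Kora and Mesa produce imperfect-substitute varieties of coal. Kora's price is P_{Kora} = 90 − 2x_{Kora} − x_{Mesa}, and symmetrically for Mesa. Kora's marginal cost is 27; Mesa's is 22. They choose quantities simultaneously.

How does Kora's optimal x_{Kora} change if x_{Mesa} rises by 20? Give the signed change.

Mine Kora's profit: π = x_{Kora}(90 − 2x_{Kora} − x_{Mesa}) − 27x_{Kora}.
∂π/∂x_{Kora} = 63 − 4x_{Kora} − x_{Mesa} = 0 ⇒ x_{Kora} = 15.75 − 0.25x_{Mesa}.
The reaction-function slope is −0.25, so a 20-unit rise in x_{Mesa} moves x_{Kora} by −0.25 × 20 = −5. Kora's best response falls — the actions are strategic substitutes.

-5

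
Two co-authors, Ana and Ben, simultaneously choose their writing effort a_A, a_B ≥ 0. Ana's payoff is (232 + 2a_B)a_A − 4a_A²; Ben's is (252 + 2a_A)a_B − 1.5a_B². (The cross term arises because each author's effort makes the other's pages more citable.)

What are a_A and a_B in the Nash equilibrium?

Expanding Ana's payoff: 232a_A + 2a_Ba_A − 4a_A².
∂π/∂a_A = 232 + 2a_B − 8a_A = 0, so a_A = 29 + 0.25a_B.
Likewise for Ben: a_B = 84 + (2/3)a_A.
Plugging a_B into Ana's best response: a_A = 29 + 0.25(84 + (2/3)a_A) ⇒ (5/6)a_A = 50, so a_A = 60.
Then a_B = 84 + (2/3)·60 = 124.

60, 124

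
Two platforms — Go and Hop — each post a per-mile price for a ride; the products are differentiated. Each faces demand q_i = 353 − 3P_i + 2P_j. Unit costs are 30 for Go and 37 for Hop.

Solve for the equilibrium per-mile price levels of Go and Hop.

Go's profit: π = (P_{Go} − 30)(353 − 3P_{Go} + 2P_{Hop}).
∂π/∂P_{Go} = 443 − 6P_{Go} + 2P_{Hop} = 0 ⇒ P_{Go} = 443/6 + (1/3)P_{Hop}.
Similarly P_{Hop} = 232/3 + (1/3)P_{Go}.
Plugging P_{Hop} into Go's best response: P_{Go} = 443/6 + (1/3)(232/3 + (1/3)P_{Go}) ⇒ (8/9)P_{Go} = 1793/18, so P_{Go} = 112.0625.
Then P_{Hop} = 232/3 + (1/3)·112.0625 = 114.6875.

112.0625, 114.6875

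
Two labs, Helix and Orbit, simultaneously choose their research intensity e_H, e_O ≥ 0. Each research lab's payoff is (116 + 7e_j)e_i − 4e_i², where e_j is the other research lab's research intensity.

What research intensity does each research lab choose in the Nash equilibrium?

Helix's payoff is (116 + 7e_O)e_H − 4e_H².
∂π/∂e_H = 116 + 7e_O − 8e_H = 0, so e_H = 14.5 + 0.875e_O.
Setting e_H = e_O in the reaction function: e_H = 14.5 + 0.875e_H, so e_H = 14.5 / 0.125 = 116.

116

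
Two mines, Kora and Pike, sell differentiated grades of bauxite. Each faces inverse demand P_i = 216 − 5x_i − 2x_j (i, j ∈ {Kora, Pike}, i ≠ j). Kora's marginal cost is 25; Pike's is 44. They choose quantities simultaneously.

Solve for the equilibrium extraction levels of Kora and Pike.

16.3125, 13.9375

Mine Kora's profit: π = x_{Kora}(216 − 5x_{Kora} − 2x_{Pike}) − 25x_{Kora}.
∂π/∂x_{Kora} = 191 − 10x_{Kora} − 2x_{Pike} = 0 ⇒ x_{Kora} = 19.1 − 0.2x_{Pike}.
Similarly x_{Pike} = 17.2 − 0.2x_{Kora}.
Solving the two reaction functions simultaneously: (1 − (−0.2)(−0.2))x_{Kora} = 19.1 − 0.2·17.2, so 0.96x_{Kora} = 15.66 and x_{Kora} = 16.3125.
Then x_{Pike} = 17.2 − 0.2·16.3125 = 13.9375.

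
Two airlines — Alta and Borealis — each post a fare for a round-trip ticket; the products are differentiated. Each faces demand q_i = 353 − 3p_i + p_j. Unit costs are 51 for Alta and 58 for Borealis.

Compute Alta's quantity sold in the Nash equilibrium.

Alta's profit: π = (p_{Alta} − 51)(353 − 3p_{Alta} + p_{Borealis}).
∂π/∂p_{Alta} = 506 − 6p_{Alta} + p_{Borealis} = 0 ⇒ p_{Alta} = 253/3 + (1/6)p_{Borealis}.
Similarly p_{Borealis} = 527/6 + (1/6)p_{Alta}.
Plugging p_{Borealis} into Alta's best response: p_{Alta} = 253/3 + (1/6)(527/6 + (1/6)p_{Alta}) ⇒ (35/36)p_{Alta} = 3563/36, so p_{Alta} = 101.8.
Then p_{Borealis} = 527/6 + (1/6)·101.8 = 104.8.
q_{Alta} = 353 − 3·101.8 + 104.8 = 152.4.

152.4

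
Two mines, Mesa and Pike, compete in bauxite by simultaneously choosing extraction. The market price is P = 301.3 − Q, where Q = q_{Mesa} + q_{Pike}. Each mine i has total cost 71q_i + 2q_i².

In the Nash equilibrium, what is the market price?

235.5

Mine Mesa's profit: π = q_{Mesa}(301.3 − (q_{Mesa} + q_{Pike})) − 71q_{Mesa} − 2q_{Mesa}².
∂π/∂q_{Mesa} = 230.3 − 6q_{Mesa} − q_{Pike} = 0, so q_{Mesa} = 2303/60 − (1/6)q_{Pike}.
Setting q_{Mesa} = q_{Pike} in the reaction function: q_{Mesa} = 2303/60 − (1/6)q_{Mesa}, so q_{Mesa} = (2303/60) / (7/6) = 32.9.
Equilibrium price: P = 301.3 − 65.8 = 235.5.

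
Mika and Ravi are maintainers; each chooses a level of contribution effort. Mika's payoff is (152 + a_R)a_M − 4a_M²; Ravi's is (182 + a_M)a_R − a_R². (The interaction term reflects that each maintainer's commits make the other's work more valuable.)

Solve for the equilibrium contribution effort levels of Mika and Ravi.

32.4, 107.2

Expanding Mika's payoff: 152a_M + a_Ra_M − 4a_M².
∂π/∂a_M = 152 + a_R − 8a_M = 0, so a_M = 19 + 0.125a_R.
Likewise for Ravi: a_R = 91 + 0.5a_M.
Solving the two reaction functions simultaneously: (1 − (0.125)(0.5))a_M = 19 + 0.125·91, so 0.9375a_M = 30.375 and a_M = 32.4.
Then a_R = 91 + 0.5·32.4 = 107.2.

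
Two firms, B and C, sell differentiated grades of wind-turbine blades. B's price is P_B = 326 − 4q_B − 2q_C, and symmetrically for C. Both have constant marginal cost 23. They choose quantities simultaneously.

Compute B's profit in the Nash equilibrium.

Firm B's profit: π = q_B(326 − 4q_B − 2q_C) − 23q_B.
∂π/∂q_B = 303 − 8q_B − 2q_C = 0 ⇒ q_B = 37.875 − 0.25q_C.
Setting q_B = q_C in the reaction function: q_B = 37.875 − 0.25q_B, so q_B = 37.875 / 1.25 = 30.3.
P_B = 326 − 4·30.3 − 2·30.3 = 144.2.
Profit = (144.2 − 23)·30.3 = 3672.36.

3672.36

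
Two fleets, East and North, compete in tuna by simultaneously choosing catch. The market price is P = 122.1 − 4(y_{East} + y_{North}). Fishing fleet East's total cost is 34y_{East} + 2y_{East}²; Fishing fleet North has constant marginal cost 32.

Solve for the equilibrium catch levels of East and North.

Fishing fleet East's profit: π = y_{East}(122.1 − 4(y_{East} + y_{North})) − 34y_{East} − 2y_{East}².
∂π/∂y_{East} = 88.1 − 12y_{East} − 4y_{North} = 0, so y_{East} = 881/120 − (1/3)y_{North}.
For North: ∂π/∂y_{North} = 90.1 − 8y_{North} − 4y_{East} = 0 ⇒ y_{North} = 11.2625 − 0.5y_{East}.
Plugging y_{North} into East's best response: y_{East} = 881/120 − (1/3)(11.2625 − 0.5y_{East}) ⇒ (5/6)y_{East} = 3.5875, so y_{East} = 4.305.
Then y_{North} = 11.2625 − 0.5·4.305 = 9.11.

4.305, 9.11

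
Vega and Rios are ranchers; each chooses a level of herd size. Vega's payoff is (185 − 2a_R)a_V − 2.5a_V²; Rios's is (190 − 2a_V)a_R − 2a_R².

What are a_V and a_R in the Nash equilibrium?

22.5, 36.25

Expanding Vega's payoff: 185a_V − 2a_Ra_V − 2.5a_V².
∂π/∂a_V = 185 − 2a_R − 5a_V = 0, so a_V = 37 − 0.4a_R.
Likewise for Rios: a_R = 47.5 − 0.5a_V.
Substituting the second reaction function into the first: a_V = 37 − 0.4(47.5 − 0.5a_V), which gives 0.8a_V = 18 ⇒ a_V = 22.5.
Then a_R = 47.5 − 0.5·22.5 = 36.25.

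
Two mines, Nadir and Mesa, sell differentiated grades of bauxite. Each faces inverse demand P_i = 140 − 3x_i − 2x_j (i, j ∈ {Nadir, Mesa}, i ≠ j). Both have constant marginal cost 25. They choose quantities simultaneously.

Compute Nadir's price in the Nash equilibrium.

Mine Nadir's profit: π = x_{Nadir}(140 − 3x_{Nadir} − 2x_{Mesa}) − 25x_{Nadir}.
∂π/∂x_{Nadir} = 115 − 6x_{Nadir} − 2x_{Mesa} = 0 ⇒ x_{Nadir} = 115/6 − (1/3)x_{Mesa}.
Setting x_{Nadir} = x_{Mesa} in the reaction function: x_{Nadir} = 115/6 − (1/3)x_{Nadir}, so x_{Nadir} = (115/6) / (4/3) = 14.375.
P_{Nadir} = 140 − 3·14.375 − 2·14.375 = 68.125.

68.125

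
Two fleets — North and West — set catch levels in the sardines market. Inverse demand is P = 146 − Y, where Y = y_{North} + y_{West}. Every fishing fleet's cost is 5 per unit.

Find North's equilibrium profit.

Fishing fleet North's profit: π = y_{North}(146 − (y_{North} + y_{West})) − 5y_{North}.
∂π/∂y_{North} = 141 − 2y_{North} − y_{West} = 0, so y_{North} = 70.5 − 0.5y_{West}.
Setting y_{North} = y_{West} in the reaction function: y_{North} = 70.5 − 0.5y_{North}, so y_{North} = 70.5 / 1.5 = 47.
Price P = 146 − 94 = 52.
North's profit: (52 − 5)·47 = 2209.

2209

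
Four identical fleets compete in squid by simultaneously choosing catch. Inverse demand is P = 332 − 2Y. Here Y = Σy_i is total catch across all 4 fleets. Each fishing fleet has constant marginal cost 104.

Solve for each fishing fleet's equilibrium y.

A representative fishing fleet's profit is π_i = y_i(332 − 2Y) − 104y_i, with Y = y_i + Σ_{j≠i} y_j.
First-order condition: 228 − 4y_i − 2Σ_{j≠i} y_j = 0.
In a symmetric equilibrium every fishing fleet chooses the same y, so Σ_{j≠i} y_j = 3y. The condition becomes 228 − 10y = 0, giving y = 228/10 = 22.8.

22.8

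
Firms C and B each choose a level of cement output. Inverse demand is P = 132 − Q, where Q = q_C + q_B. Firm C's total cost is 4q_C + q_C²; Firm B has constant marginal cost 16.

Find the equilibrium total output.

Firm C's profit: π = q_C(132 − (q_C + q_B)) − 4q_C − q_C².
∂π/∂q_C = 128 − 4q_C − q_B = 0, so q_C = 32 − 0.25q_B.
For B: ∂π/∂q_B = 116 − 2q_B − q_C = 0 ⇒ q_B = 58 − 0.5q_C.
Plugging q_B into C's best response: q_C = 32 − 0.25(58 − 0.5q_C) ⇒ 0.875q_C = 17.5, so q_C = 20.
Then q_B = 58 − 0.5·20 = 48.
Total output: 20 + 48 = 68.

68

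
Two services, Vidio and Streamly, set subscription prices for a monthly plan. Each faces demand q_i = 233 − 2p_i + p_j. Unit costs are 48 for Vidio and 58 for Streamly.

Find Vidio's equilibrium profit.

7938

Vidio's profit: π = (p_{Vidio} − 48)(233 − 2p_{Vidio} + p_{Streamly}).
∂π/∂p_{Vidio} = 329 − 4p_{Vidio} + p_{Streamly} = 0 ⇒ p_{Vidio} = 82.25 + 0.25p_{Streamly}.
Similarly p_{Streamly} = 87.25 + 0.25p_{Vidio}.
Plugging p_{Streamly} into Vidio's best response: p_{Vidio} = 82.25 + 0.25(87.25 + 0.25p_{Vidio}) ⇒ 0.9375p_{Vidio} = 104.0625, so p_{Vidio} = 111.
Then p_{Streamly} = 87.25 + 0.25·111 = 115.
q_{Vidio} = 233 − 2·111 + 115 = 126.
Profit = (111 − 48)·126 = 7938.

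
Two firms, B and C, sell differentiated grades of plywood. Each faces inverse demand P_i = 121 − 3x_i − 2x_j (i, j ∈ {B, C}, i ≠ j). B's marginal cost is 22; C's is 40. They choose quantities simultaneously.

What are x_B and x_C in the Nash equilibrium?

13.5, 9

Firm B's profit: π = x_B(121 − 3x_B − 2x_C) − 22x_B.
∂π/∂x_B = 99 − 6x_B − 2x_C = 0 ⇒ x_B = 16.5 − (1/3)x_C.
Similarly x_C = 13.5 − (1/3)x_B.
Solving the two reaction functions simultaneously: (1 − (−1/3)(−1/3))x_B = 16.5 − (1/3)·13.5, so (8/9)x_B = 12 and x_B = 13.5.
Then x_C = 13.5 − (1/3)·13.5 = 9.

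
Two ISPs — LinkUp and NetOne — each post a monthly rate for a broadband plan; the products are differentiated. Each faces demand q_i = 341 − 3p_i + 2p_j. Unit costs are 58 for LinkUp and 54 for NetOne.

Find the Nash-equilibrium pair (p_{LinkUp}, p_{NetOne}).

LinkUp's profit: π = (p_{LinkUp} − 58)(341 − 3p_{LinkUp} + 2p_{NetOne}).
∂π/∂p_{LinkUp} = 515 − 6p_{LinkUp} + 2p_{NetOne} = 0 ⇒ p_{LinkUp} = 515/6 + (1/3)p_{NetOne}.
Similarly p_{NetOne} = 503/6 + (1/3)p_{LinkUp}.
Plugging p_{NetOne} into LinkUp's best response: p_{LinkUp} = 515/6 + (1/3)(503/6 + (1/3)p_{LinkUp}) ⇒ (8/9)p_{LinkUp} = 1024/9, so p_{LinkUp} = 128.
Then p_{NetOne} = 503/6 + (1/3)·128 = 126.5.

128, 126.5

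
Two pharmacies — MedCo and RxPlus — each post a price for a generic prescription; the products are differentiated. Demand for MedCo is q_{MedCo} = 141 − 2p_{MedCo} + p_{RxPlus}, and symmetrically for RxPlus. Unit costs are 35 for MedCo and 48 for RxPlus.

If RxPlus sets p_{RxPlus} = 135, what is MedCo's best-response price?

MedCo's profit: π = (p_{MedCo} − 35)(141 − 2p_{MedCo} + p_{RxPlus}).
∂π/∂p_{MedCo} = 211 − 4p_{MedCo} + p_{RxPlus} = 0 ⇒ p_{MedCo} = 52.75 + 0.25p_{RxPlus}.
At p_{RxPlus} = 135: p_{MedCo} = 52.75 + 0.25·135 = 86.5.

86.5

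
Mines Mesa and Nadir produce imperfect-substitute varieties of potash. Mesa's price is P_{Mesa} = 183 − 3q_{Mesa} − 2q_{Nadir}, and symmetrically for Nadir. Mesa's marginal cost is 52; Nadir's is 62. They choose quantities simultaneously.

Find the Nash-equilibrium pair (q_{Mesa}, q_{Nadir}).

Mine Mesa's profit: π = q_{Mesa}(183 − 3q_{Mesa} − 2q_{Nadir}) − 52q_{Mesa}.
∂π/∂q_{Mesa} = 131 − 6q_{Mesa} − 2q_{Nadir} = 0 ⇒ q_{Mesa} = 131/6 − (1/3)q_{Nadir}.
Similarly q_{Nadir} = 121/6 − (1/3)q_{Mesa}.
Solving the two reaction functions simultaneously: (1 − (−1/3)(−1/3))q_{Mesa} = 131/6 − (1/3)·(121/6), so (8/9)q_{Mesa} = 136/9 and q_{Mesa} = 17.
Then q_{Nadir} = 121/6 − (1/3)·17 = 14.5.

17, 14.5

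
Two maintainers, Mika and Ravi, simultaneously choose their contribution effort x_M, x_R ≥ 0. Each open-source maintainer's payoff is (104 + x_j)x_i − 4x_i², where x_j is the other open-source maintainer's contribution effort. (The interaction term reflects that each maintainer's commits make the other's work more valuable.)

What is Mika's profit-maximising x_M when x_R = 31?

Mika's payoff is (104 + x_R)x_M − 4x_M².
∂π/∂x_M = 104 + x_R − 8x_M = 0, so x_M = 13 + 0.125x_R.
At x_R = 31: x_M = 13 + 0.125·31 = 16.875.

16.875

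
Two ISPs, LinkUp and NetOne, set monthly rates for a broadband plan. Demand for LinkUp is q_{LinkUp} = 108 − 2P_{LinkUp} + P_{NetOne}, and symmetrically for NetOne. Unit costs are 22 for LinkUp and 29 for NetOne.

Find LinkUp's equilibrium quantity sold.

LinkUp's profit: π = (P_{LinkUp} − 22)(108 − 2P_{LinkUp} + P_{NetOne}).
∂π/∂P_{LinkUp} = 152 − 4P_{LinkUp} + P_{NetOne} = 0 ⇒ P_{LinkUp} = 38 + 0.25P_{NetOne}.
Similarly P_{NetOne} = 41.5 + 0.25P_{LinkUp}.
Substituting the second reaction function into the first: P_{LinkUp} = 38 + 0.25(41.5 + 0.25P_{LinkUp}), which gives 0.9375P_{LinkUp} = 48.375 ⇒ P_{LinkUp} = 51.6.
Then P_{NetOne} = 41.5 + 0.25·51.6 = 54.4.
q_{LinkUp} = 108 − 2·51.6 + 54.4 = 59.2.

59.2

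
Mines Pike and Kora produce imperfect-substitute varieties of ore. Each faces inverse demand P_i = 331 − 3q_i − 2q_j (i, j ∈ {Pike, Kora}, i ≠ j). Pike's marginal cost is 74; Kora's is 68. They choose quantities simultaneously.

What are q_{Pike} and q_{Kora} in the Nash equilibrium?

Mine Pike's profit: π = q_{Pike}(331 − 3q_{Pike} − 2q_{Kora}) − 74q_{Pike}.
∂π/∂q_{Pike} = 257 − 6q_{Pike} − 2q_{Kora} = 0 ⇒ q_{Pike} = 257/6 − (1/3)q_{Kora}.
Similarly q_{Kora} = 263/6 − (1/3)q_{Pike}.
Solving the two reaction functions simultaneously: (1 − (−1/3)(−1/3))q_{Pike} = 257/6 − (1/3)·(263/6), so (8/9)q_{Pike} = 254/9 and q_{Pike} = 31.75.
Then q_{Kora} = 263/6 − (1/3)·31.75 = 33.25.

31.75, 33.25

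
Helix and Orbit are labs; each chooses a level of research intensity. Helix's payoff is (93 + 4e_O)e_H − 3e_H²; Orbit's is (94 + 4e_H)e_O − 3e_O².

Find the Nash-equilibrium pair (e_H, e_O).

Expanding Helix's payoff: 93e_H + 4e_Oe_H − 3e_H².
∂π/∂e_H = 93 + 4e_O − 6e_H = 0, so e_H = 15.5 + (2/3)e_O.
Likewise for Orbit: e_O = 47/3 + (2/3)e_H.
Substituting the second reaction function into the first: e_H = 15.5 + (2/3)(47/3 + (2/3)e_H), which gives (5/9)e_H = 467/18 ⇒ e_H = 46.7.
Then e_O = 47/3 + (2/3)·46.7 = 46.8.

46.7, 46.8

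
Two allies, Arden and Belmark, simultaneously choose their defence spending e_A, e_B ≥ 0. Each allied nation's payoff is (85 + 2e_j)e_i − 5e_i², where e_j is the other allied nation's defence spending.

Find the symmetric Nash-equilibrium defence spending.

10.625

Arden's payoff is (85 + 2e_B)e_A − 5e_A².
∂π/∂e_A = 85 + 2e_B − 10e_A = 0, so e_A = 8.5 + 0.2e_B.
The game is symmetric, so in equilibrium e_B = e_A: the reaction function gives 0.8e_A = 8.5, hence e_A = 10.625.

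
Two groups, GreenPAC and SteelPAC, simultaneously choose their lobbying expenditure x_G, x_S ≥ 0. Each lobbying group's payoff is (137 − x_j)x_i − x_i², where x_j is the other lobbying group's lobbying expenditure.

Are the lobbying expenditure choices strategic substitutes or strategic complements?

strategic substitutes

GreenPAC's payoff is (137 − x_S)x_G − x_G².
∂π/∂x_G = 137 − x_S − 2x_G = 0, so x_G = 68.5 − 0.5x_S.
The best-response slope dx_G/dx_S = −0.5 < 0: the reaction function is downward-sloping, so the choices are strategic substitutes.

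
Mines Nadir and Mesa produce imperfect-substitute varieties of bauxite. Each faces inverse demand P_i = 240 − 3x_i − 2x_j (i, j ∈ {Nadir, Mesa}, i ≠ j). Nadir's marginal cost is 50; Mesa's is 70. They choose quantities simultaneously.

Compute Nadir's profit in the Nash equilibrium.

1875

Mine Nadir's profit: π = x_{Nadir}(240 − 3x_{Nadir} − 2x_{Mesa}) − 50x_{Nadir}.
∂π/∂x_{Nadir} = 190 − 6x_{Nadir} − 2x_{Mesa} = 0 ⇒ x_{Nadir} = 95/3 − (1/3)x_{Mesa}.
Similarly x_{Mesa} = 85/3 − (1/3)x_{Nadir}.
Solving the two reaction functions simultaneously: (1 − (−1/3)(−1/3))x_{Nadir} = 95/3 − (1/3)·(85/3), so (8/9)x_{Nadir} = 200/9 and x_{Nadir} = 25.
Then x_{Mesa} = 85/3 − (1/3)·25 = 20.
P_{Nadir} = 240 − 3·25 − 2·20 = 125.
Profit = (125 − 50)·25 = 1875.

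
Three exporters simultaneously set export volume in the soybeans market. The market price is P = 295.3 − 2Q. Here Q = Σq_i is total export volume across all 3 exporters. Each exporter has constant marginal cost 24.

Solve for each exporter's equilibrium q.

A representative exporter's profit is π_i = q_i(295.3 − 2Q) − 24q_i, with Q = q_i + Σ_{j≠i} q_j.
First-order condition: 271.3 − 4q_i − 2Σ_{j≠i} q_j = 0.
In a symmetric equilibrium every exporter chooses the same q, so Σ_{j≠i} q_j = 2q. The condition becomes 271.3 − 8q = 0, giving q = 271.3/8 = 33.9125.

33.9125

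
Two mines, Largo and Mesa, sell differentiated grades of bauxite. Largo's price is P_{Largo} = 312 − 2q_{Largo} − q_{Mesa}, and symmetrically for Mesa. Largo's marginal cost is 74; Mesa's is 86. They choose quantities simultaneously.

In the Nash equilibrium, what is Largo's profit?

4685.12

Mine Largo's profit: π = q_{Largo}(312 − 2q_{Largo} − q_{Mesa}) − 74q_{Largo}.
∂π/∂q_{Largo} = 238 − 4q_{Largo} − q_{Mesa} = 0 ⇒ q_{Largo} = 59.5 − 0.25q_{Mesa}.
Similarly q_{Mesa} = 56.5 − 0.25q_{Largo}.
Substituting the second reaction function into the first: q_{Largo} = 59.5 − 0.25(56.5 − 0.25q_{Largo}), which gives 0.9375q_{Largo} = 45.375 ⇒ q_{Largo} = 48.4.
Then q_{Mesa} = 56.5 − 0.25·48.4 = 44.4.
P_{Largo} = 312 − 2·48.4 − 44.4 = 170.8.
Profit = (170.8 − 74)·48.4 = 4685.12.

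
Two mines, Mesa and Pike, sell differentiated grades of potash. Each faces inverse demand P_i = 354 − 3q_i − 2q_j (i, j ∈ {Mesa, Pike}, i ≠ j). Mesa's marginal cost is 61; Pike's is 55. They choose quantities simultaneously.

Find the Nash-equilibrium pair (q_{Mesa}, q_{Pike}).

36.25, 37.75

Mine Mesa's profit: π = q_{Mesa}(354 − 3q_{Mesa} − 2q_{Pike}) − 61q_{Mesa}.
∂π/∂q_{Mesa} = 293 − 6q_{Mesa} − 2q_{Pike} = 0 ⇒ q_{Mesa} = 293/6 − (1/3)q_{Pike}.
Similarly q_{Pike} = 299/6 − (1/3)q_{Mesa}.
Substituting the second reaction function into the first: q_{Mesa} = 293/6 − (1/3)(299/6 − (1/3)q_{Mesa}), which gives (8/9)q_{Mesa} = 290/9 ⇒ q_{Mesa} = 36.25.
Then q_{Pike} = 299/6 − (1/3)·36.25 = 37.75.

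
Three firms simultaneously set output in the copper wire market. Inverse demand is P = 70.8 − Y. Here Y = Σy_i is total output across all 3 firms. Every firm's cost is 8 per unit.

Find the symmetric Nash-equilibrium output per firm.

15.7

A representative firm's profit is π_i = y_i(70.8 − Y) − 8y_i, with Y = y_i + Σ_{j≠i} y_j.
First-order condition: 62.8 − 2y_i − Σ_{j≠i} y_j = 0.
In a symmetric equilibrium every firm chooses the same y, so Σ_{j≠i} y_j = 2y. The condition becomes 62.8 − 4y = 0, giving y = 62.8/4 = 15.7.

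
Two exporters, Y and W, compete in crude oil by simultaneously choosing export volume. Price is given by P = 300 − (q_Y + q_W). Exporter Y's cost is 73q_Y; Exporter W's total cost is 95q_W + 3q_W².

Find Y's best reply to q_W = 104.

Exporter Y's profit: π = q_Y(300 − (q_Y + q_W)) − 73q_Y.
∂π/∂q_Y = 227 − 2q_Y − q_W = 0, so q_Y = 113.5 − 0.5q_W.
At q_W = 104: q_Y = 113.5 − 0.5·104 = 61.5.

61.5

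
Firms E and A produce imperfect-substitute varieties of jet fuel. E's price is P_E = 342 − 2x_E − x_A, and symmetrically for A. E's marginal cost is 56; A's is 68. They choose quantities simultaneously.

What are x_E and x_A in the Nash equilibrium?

Firm E's profit: π = x_E(342 − 2x_E − x_A) − 56x_E.
∂π/∂x_E = 286 − 4x_E − x_A = 0 ⇒ x_E = 71.5 − 0.25x_A.
Similarly x_A = 68.5 − 0.25x_E.
Substituting the second reaction function into the first: x_E = 71.5 − 0.25(68.5 − 0.25x_E), which gives 0.9375x_E = 54.375 ⇒ x_E = 58.
Then x_A = 68.5 − 0.25·58 = 54.

58, 54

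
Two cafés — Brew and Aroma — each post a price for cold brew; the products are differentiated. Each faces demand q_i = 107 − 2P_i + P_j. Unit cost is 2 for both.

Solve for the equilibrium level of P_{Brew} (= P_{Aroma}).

Brew's profit: π = (P_{Brew} − 2)(107 − 2P_{Brew} + P_{Aroma}).
∂π/∂P_{Brew} = 111 − 4P_{Brew} + P_{Aroma} = 0 ⇒ P_{Brew} = 27.75 + 0.25P_{Aroma}.
By symmetry P_{Aroma} = P_{Brew}; substituting into the reaction function, 0.75P_{Brew} = 27.75 and P_{Brew} = 37.

37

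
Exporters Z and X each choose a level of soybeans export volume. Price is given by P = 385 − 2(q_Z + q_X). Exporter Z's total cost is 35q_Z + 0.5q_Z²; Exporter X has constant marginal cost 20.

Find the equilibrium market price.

Exporter Z's profit: π = q_Z(385 − 2(q_Z + q_X)) − 35q_Z − 0.5q_Z².
∂π/∂q_Z = 350 − 5q_Z − 2q_X = 0, so q_Z = 70 − 0.4q_X.
For X: ∂π/∂q_X = 365 − 4q_X − 2q_Z = 0 ⇒ q_X = 91.25 − 0.5q_Z.
Solving the two reaction functions simultaneously: (1 − (−0.4)(−0.5))q_Z = 70 − 0.4·91.25, so 0.8q_Z = 33.5 and q_Z = 41.875.
Then q_X = 91.25 − 0.5·41.875 = 70.3125.
Equilibrium price: P = 385 − 2·112.1875 = 160.625.

160.625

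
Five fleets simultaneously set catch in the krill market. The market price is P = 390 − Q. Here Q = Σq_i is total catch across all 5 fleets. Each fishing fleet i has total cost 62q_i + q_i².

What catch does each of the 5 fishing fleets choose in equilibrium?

A representative fishing fleet's profit is π_i = q_i(390 − Q) − 62q_i − q_i², with Q = q_i + Σ_{j≠i} q_j.
First-order condition: 328 − 4q_i − Σ_{j≠i} q_j = 0.
In a symmetric equilibrium every fishing fleet chooses the same q, so Σ_{j≠i} q_j = 4q. The condition becomes 328 − 8q = 0, giving q = 328/8 = 41.

41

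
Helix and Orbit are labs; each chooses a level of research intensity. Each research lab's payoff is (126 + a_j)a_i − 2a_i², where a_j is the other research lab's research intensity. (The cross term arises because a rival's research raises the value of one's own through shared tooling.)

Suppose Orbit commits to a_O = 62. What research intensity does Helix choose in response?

Helix's payoff is (126 + a_O)a_H − 2a_H².
∂π/∂a_H = 126 + a_O − 4a_H = 0, so a_H = 31.5 + 0.25a_O.
At a_O = 62: a_H = 31.5 + 0.25·62 = 47.

47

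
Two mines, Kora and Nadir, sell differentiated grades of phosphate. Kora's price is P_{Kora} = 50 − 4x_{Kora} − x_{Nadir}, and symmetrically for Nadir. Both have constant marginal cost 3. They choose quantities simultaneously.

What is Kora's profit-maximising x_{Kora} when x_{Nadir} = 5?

5.25

Mine Kora's profit: π = x_{Kora}(50 − 4x_{Kora} − x_{Nadir}) − 3x_{Kora}.
∂π/∂x_{Kora} = 47 − 8x_{Kora} − x_{Nadir} = 0 ⇒ x_{Kora} = 5.875 − 0.125x_{Nadir}.
At x_{Nadir} = 5: x_{Kora} = 5.875 − 0.125·5 = 5.25.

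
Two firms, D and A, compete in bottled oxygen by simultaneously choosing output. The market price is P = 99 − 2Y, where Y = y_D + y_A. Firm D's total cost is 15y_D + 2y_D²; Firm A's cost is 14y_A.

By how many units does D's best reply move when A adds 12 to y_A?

Firm D's profit: π = y_D(99 − 2(y_D + y_A)) − 15y_D − 2y_D².
∂π/∂y_D = 84 − 8y_D − 2y_A = 0, so y_D = 10.5 − 0.25y_A.
The reaction-function slope is −0.25, so a 12-unit rise in y_A moves y_D by −0.25 × 12 = −3. D's best response falls — the actions are strategic substitutes.

-3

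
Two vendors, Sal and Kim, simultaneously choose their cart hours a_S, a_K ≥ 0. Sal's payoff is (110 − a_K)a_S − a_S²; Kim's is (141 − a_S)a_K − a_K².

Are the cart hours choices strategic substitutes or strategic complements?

strategic substitutes

Expanding Sal's payoff: 110a_S − a_Ka_S − a_S².
∂π/∂a_S = 110 − a_K − 2a_S = 0, so a_S = 55 − 0.5a_K.
The best-response slope da_S/da_K = −0.5 < 0: the reaction function is downward-sloping, so the choices are strategic substitutes.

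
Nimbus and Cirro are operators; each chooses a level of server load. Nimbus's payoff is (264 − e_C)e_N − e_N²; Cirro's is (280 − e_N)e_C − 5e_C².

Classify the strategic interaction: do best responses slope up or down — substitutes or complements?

Expanding Nimbus's payoff: 264e_N − e_Ce_N − e_N².
∂π/∂e_N = 264 − e_C − 2e_N = 0, so e_N = 132 − 0.5e_C.
The best-response slope de_N/de_C = −0.5 < 0: the reaction function is downward-sloping, so the choices are strategic substitutes.

strategic substitutes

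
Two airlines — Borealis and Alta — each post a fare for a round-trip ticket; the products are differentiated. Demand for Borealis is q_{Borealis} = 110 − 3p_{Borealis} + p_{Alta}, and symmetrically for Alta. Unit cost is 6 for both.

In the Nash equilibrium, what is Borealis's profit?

Borealis's profit: π = (p_{Borealis} − 6)(110 − 3p_{Borealis} + p_{Alta}).
∂π/∂p_{Borealis} = 128 − 6p_{Borealis} + p_{Alta} = 0 ⇒ p_{Borealis} = 64/3 + (1/6)p_{Alta}.
Setting p_{Borealis} = p_{Alta} in the reaction function: p_{Borealis} = 64/3 + (1/6)p_{Borealis}, so p_{Borealis} = (64/3) / (5/6) = 25.6.
q_{Borealis} = 110 − 3·25.6 + 25.6 = 58.8.
Profit = (25.6 − 6)·58.8 = 1152.48.

1152.48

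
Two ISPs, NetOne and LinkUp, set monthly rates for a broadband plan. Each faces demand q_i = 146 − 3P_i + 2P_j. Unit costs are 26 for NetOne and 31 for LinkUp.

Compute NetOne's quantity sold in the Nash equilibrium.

92.8125

NetOne's profit: π = (P_{NetOne} − 26)(146 − 3P_{NetOne} + 2P_{LinkUp}).
∂π/∂P_{NetOne} = 224 − 6P_{NetOne} + 2P_{LinkUp} = 0 ⇒ P_{NetOne} = 112/3 + (1/3)P_{LinkUp}.
Similarly P_{LinkUp} = 239/6 + (1/3)P_{NetOne}.
Substituting the second reaction function into the first: P_{NetOne} = 112/3 + (1/3)(239/6 + (1/3)P_{NetOne}), which gives (8/9)P_{NetOne} = 911/18 ⇒ P_{NetOne} = 56.9375.
Then P_{LinkUp} = 239/6 + (1/3)·56.9375 = 58.8125.
q_{NetOne} = 146 − 3·56.9375 + 2·58.8125 = 92.8125.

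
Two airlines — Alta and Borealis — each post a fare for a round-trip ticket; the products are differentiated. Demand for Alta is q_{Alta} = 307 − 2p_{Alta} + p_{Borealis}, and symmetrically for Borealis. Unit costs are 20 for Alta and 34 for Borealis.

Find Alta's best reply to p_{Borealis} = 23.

Alta's profit: π = (p_{Alta} − 20)(307 − 2p_{Alta} + p_{Borealis}).
∂π/∂p_{Alta} = 347 − 4p_{Alta} + p_{Borealis} = 0 ⇒ p_{Alta} = 86.75 + 0.25p_{Borealis}.
At p_{Borealis} = 23: p_{Alta} = 86.75 + 0.25·23 = 92.5.

92.5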